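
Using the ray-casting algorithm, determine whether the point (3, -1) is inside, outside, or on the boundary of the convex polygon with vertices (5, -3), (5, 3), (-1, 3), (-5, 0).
The point (3, -1) lies strictly inside the polygon

Cast a horizontal ray to the right from the query point and count how many polygon edges it crosses (each edge strictly once or zero times, handled with the usual half-open convention). 
Parity of crossings → odd ⇒ inside.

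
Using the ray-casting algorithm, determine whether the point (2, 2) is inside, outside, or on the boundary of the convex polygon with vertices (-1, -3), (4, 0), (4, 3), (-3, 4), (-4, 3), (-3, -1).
The point (2, 2) lies strictly inside the polygon

Cast a horizontal ray to the right from the query point and count how many polygon edges it crosses (each edge strictly once or zero times, handled with the usual half-open convention). 
Parity of crossings → odd ⇒ inside.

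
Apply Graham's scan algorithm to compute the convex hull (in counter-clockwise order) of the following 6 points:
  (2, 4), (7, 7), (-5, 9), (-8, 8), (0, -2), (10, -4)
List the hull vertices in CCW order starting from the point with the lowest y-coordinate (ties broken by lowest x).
Hull (CCW) = [(10, -4), (7, 7), (-5, 9), (-8, 8), (0, -2)]

Graham scan procedure:
  1. Find the pivot p₀ = point with lowest y (tie → lowest x): (10, -4).
  2. Sort the remaining points by polar angle around p₀.
  3. Walk through sorted points, maintaining a stack; pop the top while the last three entries make a non-left turn (cross product ≤ 0).
  4. Final stack is the convex hull in CCW order: (10, -4), (7, 7), (-5, 9), (-8, 8), (0, -2).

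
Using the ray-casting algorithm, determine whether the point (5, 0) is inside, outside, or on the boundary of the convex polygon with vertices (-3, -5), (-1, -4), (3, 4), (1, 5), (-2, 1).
The point (5, 0) lies strictly outside the polygon

Cast a horizontal ray to the right from the query point and count how many polygon edges it crosses (each edge strictly once or zero times, handled with the usual half-open convention). 
Parity of crossings → even ⇒ outside.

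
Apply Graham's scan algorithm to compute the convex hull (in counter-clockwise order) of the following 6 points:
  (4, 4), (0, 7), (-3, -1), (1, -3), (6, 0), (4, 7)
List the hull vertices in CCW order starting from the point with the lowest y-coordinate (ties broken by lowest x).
Hull (CCW) = [(1, -3), (6, 0), (4, 7), (0, 7), (-3, -1)]

Graham scan procedure:
  1. Find the pivot p₀ = point with lowest y (tie → lowest x): (1, -3).
  2. Sort the remaining points by polar angle around p₀.
  3. Walk through sorted points, maintaining a stack; pop the top while the last three entries make a non-left turn (cross product ≤ 0).
  4. Final stack is the convex hull in CCW order: (1, -3), (6, 0), (4, 7), (0, 7), (-3, -1).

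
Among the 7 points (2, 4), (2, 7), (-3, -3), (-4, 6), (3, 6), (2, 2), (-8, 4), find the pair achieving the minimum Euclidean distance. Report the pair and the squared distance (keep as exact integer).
Pair = ((2, 7), (3, 6)); squared distance = 2

Compute all C(7, 2) = 21 pairwise squared distances (x_i − x_j)² + (y_i − y_j)². The minimum is 2, attained by the pair ((2, 7), (3, 6)).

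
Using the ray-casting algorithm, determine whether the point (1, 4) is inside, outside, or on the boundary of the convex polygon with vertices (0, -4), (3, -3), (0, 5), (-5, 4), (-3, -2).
The point (1, 4) lies strictly outside the polygon

Cast a horizontal ray to the right from the query point and count how many polygon edges it crosses (each edge strictly once or zero times, handled with the usual half-open convention). 
Parity of crossings → even ⇒ outside.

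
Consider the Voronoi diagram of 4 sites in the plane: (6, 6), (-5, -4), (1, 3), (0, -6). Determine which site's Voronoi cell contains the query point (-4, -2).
Nearest site = (-5, -4)

The Voronoi cell of site s contains exactly those query points closer to s than to any other site. Compute squared distances from q = (-4, -2) to each site:
  (-5 − -4)² + (-4 − -2)² = 5
  (0 − -4)² + (-6 − -2)² = 32
  (1 − -4)² + (3 − -2)² = 50
  (6 − -4)² + (6 − -2)² = 164
Minimum is attained by (-5, -4), so q lies in its Voronoi cell.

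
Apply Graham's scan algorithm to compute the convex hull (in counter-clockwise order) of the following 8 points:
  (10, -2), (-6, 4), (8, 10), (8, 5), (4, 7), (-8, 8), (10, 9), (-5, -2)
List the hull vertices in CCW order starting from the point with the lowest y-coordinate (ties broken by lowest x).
Hull (CCW) = [(-5, -2), (10, -2), (10, 9), (8, 10), (-8, 8)]

Graham scan procedure:
  1. Find the pivot p₀ = point with lowest y (tie → lowest x): (-5, -2).
  2. Sort the remaining points by polar angle around p₀.
  3. Walk through sorted points, maintaining a stack; pop the top while the last three entries make a non-left turn (cross product ≤ 0).
  4. Final stack is the convex hull in CCW order: (-5, -2), (10, -2), (10, 9), (8, 10), (-8, 8).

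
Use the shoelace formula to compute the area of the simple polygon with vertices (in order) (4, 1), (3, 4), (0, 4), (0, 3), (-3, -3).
Area = 43/2

Shoelace formula: Area = (1/2) |Σ_i (x_i · y_{i+1} − x_{i+1} · y_i)| (indices mod n). Compute each cross term:
  (4)(4) − (3)(1) = 13
  (3)(4) − (0)(4) = 12
  (0)(3) − (0)(4) = 0
  (0)(-3) − (-3)(3) = 9
  (-3)(1) − (4)(-3) = 9
Sum = 43, so (signed) Area = 43/2 = 43/2, |Area| = 43/2.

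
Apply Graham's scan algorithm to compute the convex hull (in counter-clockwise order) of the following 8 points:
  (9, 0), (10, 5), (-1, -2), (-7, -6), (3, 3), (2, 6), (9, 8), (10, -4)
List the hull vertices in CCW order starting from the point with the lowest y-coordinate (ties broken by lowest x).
Hull (CCW) = [(-7, -6), (10, -4), (10, 5), (9, 8), (2, 6)]

Graham scan procedure:
  1. Find the pivot p₀ = point with lowest y (tie → lowest x): (-7, -6).
  2. Sort the remaining points by polar angle around p₀.
  3. Walk through sorted points, maintaining a stack; pop the top while the last three entries make a non-left turn (cross product ≤ 0).
  4. Final stack is the convex hull in CCW order: (-7, -6), (10, -4), (10, 5), (9, 8), (2, 6).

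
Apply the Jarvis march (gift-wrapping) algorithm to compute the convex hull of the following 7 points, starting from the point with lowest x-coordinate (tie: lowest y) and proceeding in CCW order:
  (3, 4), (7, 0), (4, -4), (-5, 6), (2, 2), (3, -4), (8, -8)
Hull (CCW) = [(-5, 6), (3, -4), (8, -8), (7, 0), (3, 4)]

Jarvis march: at each step, from the current hull vertex p, select the next vertex q as the point such that every other point lies strictly to the left of (or on) the directed line p → q. (Equivalently: for every other point r, the cross product (q − p) × (r − p) ≥ 0.)
Starting point (lowest x, tie lowest y): (-5, 6). Wrap until returning to start. Resulting hull: (-5, 6), (3, -4), (8, -8), (7, 0), (3, 4).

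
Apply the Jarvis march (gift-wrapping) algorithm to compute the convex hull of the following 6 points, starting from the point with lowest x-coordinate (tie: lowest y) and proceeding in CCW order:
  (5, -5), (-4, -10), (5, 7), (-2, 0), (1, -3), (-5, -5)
Hull (CCW) = [(-5, -5), (-4, -10), (5, -5), (5, 7), (-2, 0)]

Jarvis march: at each step, from the current hull vertex p, select the next vertex q as the point such that every other point lies strictly to the left of (or on) the directed line p → q. (Equivalently: for every other point r, the cross product (q − p) × (r − p) ≥ 0.)
Starting point (lowest x, tie lowest y): (-5, -5). Wrap until returning to start. Resulting hull: (-5, -5), (-4, -10), (5, -5), (5, 7), (-2, 0).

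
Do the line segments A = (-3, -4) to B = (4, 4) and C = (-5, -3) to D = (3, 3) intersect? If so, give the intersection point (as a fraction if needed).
No (intersection of containing lines falls outside at least one segment)

Parametrize and solve: t = 10/11, s = 23/22. At least one of these is outside [0, 1], so the segments do not intersect.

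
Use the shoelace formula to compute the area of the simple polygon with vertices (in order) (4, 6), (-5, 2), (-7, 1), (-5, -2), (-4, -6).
Area = 44

Shoelace formula: Area = (1/2) |Σ_i (x_i · y_{i+1} − x_{i+1} · y_i)| (indices mod n). Compute each cross term:
  (4)(2) − (-5)(6) = 38
  (-5)(1) − (-7)(2) = 9
  (-7)(-2) − (-5)(1) = 19
  (-5)(-6) − (-4)(-2) = 22
  (-4)(6) − (4)(-6) = 0
Sum = 88, so (signed) Area = 88/2 = 44, |Area| = 44.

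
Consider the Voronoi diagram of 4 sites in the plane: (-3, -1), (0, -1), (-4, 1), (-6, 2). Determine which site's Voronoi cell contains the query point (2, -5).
Nearest site = (0, -1)

The Voronoi cell of site s contains exactly those query points closer to s than to any other site. Compute squared distances from q = (2, -5) to each site:
  (0 − 2)² + (-1 − -5)² = 20
  (-3 − 2)² + (-1 − -5)² = 41
  (-4 − 2)² + (1 − -5)² = 72
  (-6 − 2)² + (2 − -5)² = 113
Minimum is attained by (0, -1), so q lies in its Voronoi cell.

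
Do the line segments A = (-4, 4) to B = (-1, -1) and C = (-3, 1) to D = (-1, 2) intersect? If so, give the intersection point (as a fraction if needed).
Yes; intersection at (-31/13, 17/13) (t = 7/13 on AB, s = 4/13 on CD)

Parametrize AB as A + t(B − A) = (-4 + 3 t, 4 + -5 t) and CD as C + s(D − C) = (-3 + 2 s, 1 + 1 s). Solve the linear system for (t, s). Determinant = -13 ≠ 0, so a unique intersection of the containing lines exists. Solution: t = 7/13, s = 4/13 — both in [0, 1], so the segments cross. Intersection point: (-31/13, 17/13).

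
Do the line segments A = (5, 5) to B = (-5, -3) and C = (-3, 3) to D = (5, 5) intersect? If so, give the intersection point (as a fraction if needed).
Yes; intersection at (5, 5) (t = 0 on AB, s = 1 on CD)

Parametrize AB as A + t(B − A) = (5 + -10 t, 5 + -8 t) and CD as C + s(D − C) = (-3 + 8 s, 3 + 2 s). Solve the linear system for (t, s). Determinant = -44 ≠ 0, so a unique intersection of the containing lines exists. Solution: t = 0, s = 1 — both in [0, 1], so the segments cross. Intersection point: (5, 5).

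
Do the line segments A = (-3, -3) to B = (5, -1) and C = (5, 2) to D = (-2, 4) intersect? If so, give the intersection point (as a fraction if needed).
No (intersection of containing lines falls outside at least one segment)

Parametrize and solve: t = 17/10, s = -4/5. At least one of these is outside [0, 1], so the segments do not intersect.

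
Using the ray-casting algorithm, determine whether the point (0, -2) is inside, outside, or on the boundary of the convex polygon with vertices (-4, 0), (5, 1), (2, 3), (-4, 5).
The point (0, -2) lies strictly outside the polygon

Cast a horizontal ray to the right from the query point and count how many polygon edges it crosses (each edge strictly once or zero times, handled with the usual half-open convention). 
Parity of crossings → even ⇒ outside.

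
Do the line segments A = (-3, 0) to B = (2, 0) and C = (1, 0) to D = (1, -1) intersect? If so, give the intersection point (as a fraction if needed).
Yes; intersection at (1, 0) (t = 4/5 on AB, s = 0 on CD)

Parametrize AB as A + t(B − A) = (-3 + 5 t, 0 + 0 t) and CD as C + s(D − C) = (1 + 0 s, 0 + -1 s). Solve the linear system for (t, s). Determinant = 5 ≠ 0, so a unique intersection of the containing lines exists. Solution: t = 4/5, s = 0 — both in [0, 1], so the segments cross. Intersection point: (1, 0).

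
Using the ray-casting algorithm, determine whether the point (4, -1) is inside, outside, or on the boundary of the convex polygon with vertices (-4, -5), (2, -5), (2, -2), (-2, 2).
The point (4, -1) lies strictly outside the polygon

Cast a horizontal ray to the right from the query point and count how many polygon edges it crosses (each edge strictly once or zero times, handled with the usual half-open convention). 
Parity of crossings → even ⇒ outside.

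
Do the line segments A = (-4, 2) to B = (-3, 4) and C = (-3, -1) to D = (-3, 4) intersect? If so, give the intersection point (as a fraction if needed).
Yes; intersection at (-3, 4) (t = 1 on AB, s = 1 on CD)

Parametrize AB as A + t(B − A) = (-4 + 1 t, 2 + 2 t) and CD as C + s(D − C) = (-3 + 0 s, -1 + 5 s). Solve the linear system for (t, s). Determinant = -5 ≠ 0, so a unique intersection of the containing lines exists. Solution: t = 1, s = 1 — both in [0, 1], so the segments cross. Intersection point: (-3, 4).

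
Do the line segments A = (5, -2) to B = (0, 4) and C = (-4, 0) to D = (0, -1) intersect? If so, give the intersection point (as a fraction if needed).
No (intersection of containing lines falls outside at least one segment)

Parametrize and solve: t = -1/19, s = 44/19. At least one of these is outside [0, 1], so the segments do not intersect.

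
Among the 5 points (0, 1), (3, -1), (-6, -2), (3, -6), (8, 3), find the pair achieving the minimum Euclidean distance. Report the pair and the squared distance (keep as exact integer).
Pair = ((0, 1), (3, -1)); squared distance = 13

Compute all C(5, 2) = 10 pairwise squared distances (x_i − x_j)² + (y_i − y_j)². The minimum is 13, attained by the pair ((0, 1), (3, -1)).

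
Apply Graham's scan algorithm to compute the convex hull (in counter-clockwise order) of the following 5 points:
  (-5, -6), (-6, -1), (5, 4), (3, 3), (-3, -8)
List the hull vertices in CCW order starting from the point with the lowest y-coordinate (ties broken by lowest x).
Hull (CCW) = [(-3, -8), (5, 4), (-6, -1), (-5, -6)]

Graham scan procedure:
  1. Find the pivot p₀ = point with lowest y (tie → lowest x): (-3, -8).
  2. Sort the remaining points by polar angle around p₀.
  3. Walk through sorted points, maintaining a stack; pop the top while the last three entries make a non-left turn (cross product ≤ 0).
  4. Final stack is the convex hull in CCW order: (-3, -8), (5, 4), (-6, -1), (-5, -6).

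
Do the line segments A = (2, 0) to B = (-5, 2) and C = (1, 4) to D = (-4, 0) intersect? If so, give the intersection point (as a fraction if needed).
Yes; intersection at (-46/19, 24/19) (t = 12/19 on AB, s = 13/19 on CD)

Parametrize AB as A + t(B − A) = (2 + -7 t, 0 + 2 t) and CD as C + s(D − C) = (1 + -5 s, 4 + -4 s). Solve the linear system for (t, s). Determinant = -38 ≠ 0, so a unique intersection of the containing lines exists. Solution: t = 12/19, s = 13/19 — both in [0, 1], so the segments cross. Intersection point: (-46/19, 24/19).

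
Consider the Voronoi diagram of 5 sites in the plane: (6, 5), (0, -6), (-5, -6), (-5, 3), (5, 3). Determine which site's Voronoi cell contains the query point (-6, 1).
Nearest site = (-5, 3)

The Voronoi cell of site s contains exactly those query points closer to s than to any other site. Compute squared distances from q = (-6, 1) to each site:
  (-5 − -6)² + (3 − 1)² = 5
  (-5 − -6)² + (-6 − 1)² = 50
  (0 − -6)² + (-6 − 1)² = 85
  (5 − -6)² + (3 − 1)² = 125
  (6 − -6)² + (5 − 1)² = 160
Minimum is attained by (-5, 3), so q lies in its Voronoi cell.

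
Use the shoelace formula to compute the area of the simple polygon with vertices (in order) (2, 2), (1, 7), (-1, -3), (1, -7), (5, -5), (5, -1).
Area = 44

Shoelace formula: Area = (1/2) |Σ_i (x_i · y_{i+1} − x_{i+1} · y_i)| (indices mod n). Compute each cross term:
  (2)(7) − (1)(2) = 12
  (1)(-3) − (-1)(7) = 4
  (-1)(-7) − (1)(-3) = 10
  (1)(-5) − (5)(-7) = 30
  (5)(-1) − (5)(-5) = 20
  (5)(2) − (2)(-1) = 12
Sum = 88, so (signed) Area = 88/2 = 44, |Area| = 44.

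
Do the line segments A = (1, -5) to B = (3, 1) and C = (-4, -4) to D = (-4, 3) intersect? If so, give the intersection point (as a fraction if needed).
No (intersection of containing lines falls outside at least one segment)

Parametrize and solve: t = -5/2, s = -16/7. At least one of these is outside [0, 1], so the segments do not intersect.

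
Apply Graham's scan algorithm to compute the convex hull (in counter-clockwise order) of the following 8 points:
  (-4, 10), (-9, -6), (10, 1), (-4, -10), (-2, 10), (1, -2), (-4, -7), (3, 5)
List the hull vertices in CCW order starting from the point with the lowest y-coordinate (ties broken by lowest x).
Hull (CCW) = [(-4, -10), (10, 1), (-2, 10), (-4, 10), (-9, -6)]

Graham scan procedure:
  1. Find the pivot p₀ = point with lowest y (tie → lowest x): (-4, -10).
  2. Sort the remaining points by polar angle around p₀.
  3. Walk through sorted points, maintaining a stack; pop the top while the last three entries make a non-left turn (cross product ≤ 0).
  4. Final stack is the convex hull in CCW order: (-4, -10), (10, 1), (-2, 10), (-4, 10), (-9, -6).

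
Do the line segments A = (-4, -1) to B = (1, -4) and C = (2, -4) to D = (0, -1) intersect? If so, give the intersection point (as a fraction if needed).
No (intersection of containing lines falls outside at least one segment)

Parametrize and solve: t = 4/3, s = -1/3. At least one of these is outside [0, 1], so the segments do not intersect.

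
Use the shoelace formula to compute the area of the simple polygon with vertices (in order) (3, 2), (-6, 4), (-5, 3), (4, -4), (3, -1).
Area = 51/2

Shoelace formula: Area = (1/2) |Σ_i (x_i · y_{i+1} − x_{i+1} · y_i)| (indices mod n). Compute each cross term:
  (3)(4) − (-6)(2) = 24
  (-6)(3) − (-5)(4) = 2
  (-5)(-4) − (4)(3) = 8
  (4)(-1) − (3)(-4) = 8
  (3)(2) − (3)(-1) = 9
Sum = 51, so (signed) Area = 51/2 = 51/2, |Area| = 51/2.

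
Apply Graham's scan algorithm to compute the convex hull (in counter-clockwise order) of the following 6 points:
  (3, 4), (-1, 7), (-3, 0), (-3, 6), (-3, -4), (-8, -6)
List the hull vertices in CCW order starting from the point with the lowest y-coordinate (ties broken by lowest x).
Hull (CCW) = [(-8, -6), (-3, -4), (3, 4), (-1, 7), (-3, 6)]

Graham scan procedure:
  1. Find the pivot p₀ = point with lowest y (tie → lowest x): (-8, -6).
  2. Sort the remaining points by polar angle around p₀.
  3. Walk through sorted points, maintaining a stack; pop the top while the last three entries make a non-left turn (cross product ≤ 0).
  4. Final stack is the convex hull in CCW order: (-8, -6), (-3, -4), (3, 4), (-1, 7), (-3, 6).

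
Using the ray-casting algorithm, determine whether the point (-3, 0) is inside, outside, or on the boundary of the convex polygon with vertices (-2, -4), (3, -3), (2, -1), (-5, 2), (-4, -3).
The point (-3, 0) lies strictly inside the polygon

Cast a horizontal ray to the right from the query point and count how many polygon edges it crosses (each edge strictly once or zero times, handled with the usual half-open convention). 
Parity of crossings → odd ⇒ inside.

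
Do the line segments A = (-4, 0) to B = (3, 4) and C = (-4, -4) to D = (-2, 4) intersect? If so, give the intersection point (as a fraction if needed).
Yes; intersection at (-17/6, 2/3) (t = 1/6 on AB, s = 7/12 on CD)

Parametrize AB as A + t(B − A) = (-4 + 7 t, 0 + 4 t) and CD as C + s(D − C) = (-4 + 2 s, -4 + 8 s). Solve the linear system for (t, s). Determinant = -48 ≠ 0, so a unique intersection of the containing lines exists. Solution: t = 1/6, s = 7/12 — both in [0, 1], so the segments cross. Intersection point: (-17/6, 2/3).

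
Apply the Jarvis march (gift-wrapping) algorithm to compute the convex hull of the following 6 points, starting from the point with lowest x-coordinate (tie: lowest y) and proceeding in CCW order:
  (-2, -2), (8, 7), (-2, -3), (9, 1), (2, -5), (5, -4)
Hull (CCW) = [(-2, -3), (2, -5), (5, -4), (9, 1), (8, 7), (-2, -2)]

Jarvis march: at each step, from the current hull vertex p, select the next vertex q as the point such that every other point lies strictly to the left of (or on) the directed line p → q. (Equivalently: for every other point r, the cross product (q − p) × (r − p) ≥ 0.)
Starting point (lowest x, tie lowest y): (-2, -3). Wrap until returning to start. Resulting hull: (-2, -3), (2, -5), (5, -4), (9, 1), (8, 7), (-2, -2).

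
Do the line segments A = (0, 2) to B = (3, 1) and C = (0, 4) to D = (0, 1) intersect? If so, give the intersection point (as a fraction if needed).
Yes; intersection at (0, 2) (t = 0 on AB, s = 2/3 on CD)

Parametrize AB as A + t(B − A) = (0 + 3 t, 2 + -1 t) and CD as C + s(D − C) = (0 + 0 s, 4 + -3 s). Solve the linear system for (t, s). Determinant = 9 ≠ 0, so a unique intersection of the containing lines exists. Solution: t = 0, s = 2/3 — both in [0, 1], so the segments cross. Intersection point: (0, 2).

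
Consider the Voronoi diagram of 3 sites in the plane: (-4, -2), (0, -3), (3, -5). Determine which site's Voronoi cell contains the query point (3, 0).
Nearest site = (0, -3)

The Voronoi cell of site s contains exactly those query points closer to s than to any other site. Compute squared distances from q = (3, 0) to each site:
  (0 − 3)² + (-3 − 0)² = 18
  (3 − 3)² + (-5 − 0)² = 25
  (-4 − 3)² + (-2 − 0)² = 53
Minimum is attained by (0, -3), so q lies in its Voronoi cell.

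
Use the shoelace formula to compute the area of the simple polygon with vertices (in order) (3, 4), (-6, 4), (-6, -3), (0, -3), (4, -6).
Area = 71

Shoelace formula: Area = (1/2) |Σ_i (x_i · y_{i+1} − x_{i+1} · y_i)| (indices mod n). Compute each cross term:
  (3)(4) − (-6)(4) = 36
  (-6)(-3) − (-6)(4) = 42
  (-6)(-3) − (0)(-3) = 18
  (0)(-6) − (4)(-3) = 12
  (4)(4) − (3)(-6) = 34
Sum = 142, so (signed) Area = 142/2 = 71, |Area| = 71.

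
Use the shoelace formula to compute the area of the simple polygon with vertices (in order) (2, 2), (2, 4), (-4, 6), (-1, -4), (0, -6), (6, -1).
Area = 55

Shoelace formula: Area = (1/2) |Σ_i (x_i · y_{i+1} − x_{i+1} · y_i)| (indices mod n). Compute each cross term:
  (2)(4) − (2)(2) = 4
  (2)(6) − (-4)(4) = 28
  (-4)(-4) − (-1)(6) = 22
  (-1)(-6) − (0)(-4) = 6
  (0)(-1) − (6)(-6) = 36
  (6)(2) − (2)(-1) = 14
Sum = 110, so (signed) Area = 110/2 = 55, |Area| = 55.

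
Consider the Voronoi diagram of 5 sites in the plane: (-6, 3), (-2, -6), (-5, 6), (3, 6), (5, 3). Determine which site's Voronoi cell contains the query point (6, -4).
Nearest site = (5, 3)

The Voronoi cell of site s contains exactly those query points closer to s than to any other site. Compute squared distances from q = (6, -4) to each site:
  (5 − 6)² + (3 − -4)² = 50
  (-2 − 6)² + (-6 − -4)² = 68
  (3 − 6)² + (6 − -4)² = 109
  (-6 − 6)² + (3 − -4)² = 193
  (-5 − 6)² + (6 − -4)² = 221
Minimum is attained by (5, 3), so q lies in its Voronoi cell.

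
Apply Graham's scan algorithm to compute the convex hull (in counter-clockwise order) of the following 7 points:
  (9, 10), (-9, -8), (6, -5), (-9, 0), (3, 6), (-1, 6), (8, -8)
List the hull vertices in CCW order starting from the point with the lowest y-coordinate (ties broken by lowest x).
Hull (CCW) = [(-9, -8), (8, -8), (9, 10), (-1, 6), (-9, 0)]

Graham scan procedure:
  1. Find the pivot p₀ = point with lowest y (tie → lowest x): (-9, -8).
  2. Sort the remaining points by polar angle around p₀.
  3. Walk through sorted points, maintaining a stack; pop the top while the last three entries make a non-left turn (cross product ≤ 0).
  4. Final stack is the convex hull in CCW order: (-9, -8), (8, -8), (9, 10), (-1, 6), (-9, 0).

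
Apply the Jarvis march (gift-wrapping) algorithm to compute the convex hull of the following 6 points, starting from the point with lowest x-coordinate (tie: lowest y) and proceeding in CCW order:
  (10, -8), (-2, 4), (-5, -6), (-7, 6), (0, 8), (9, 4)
Hull (CCW) = [(-7, 6), (-5, -6), (10, -8), (9, 4), (0, 8)]

Jarvis march: at each step, from the current hull vertex p, select the next vertex q as the point such that every other point lies strictly to the left of (or on) the directed line p → q. (Equivalently: for every other point r, the cross product (q − p) × (r − p) ≥ 0.)
Starting point (lowest x, tie lowest y): (-7, 6). Wrap until returning to start. Resulting hull: (-7, 6), (-5, -6), (10, -8), (9, 4), (0, 8).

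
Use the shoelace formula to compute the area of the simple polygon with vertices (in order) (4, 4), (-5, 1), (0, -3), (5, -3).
Area = 43

Shoelace formula: Area = (1/2) |Σ_i (x_i · y_{i+1} − x_{i+1} · y_i)| (indices mod n). Compute each cross term:
  (4)(1) − (-5)(4) = 24
  (-5)(-3) − (0)(1) = 15
  (0)(-3) − (5)(-3) = 15
  (5)(4) − (4)(-3) = 32
Sum = 86, so (signed) Area = 86/2 = 43, |Area| = 43.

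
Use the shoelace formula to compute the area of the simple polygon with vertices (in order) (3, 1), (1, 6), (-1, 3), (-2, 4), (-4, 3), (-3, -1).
Area = 51/2

Shoelace formula: Area = (1/2) |Σ_i (x_i · y_{i+1} − x_{i+1} · y_i)| (indices mod n). Compute each cross term:
  (3)(6) − (1)(1) = 17
  (1)(3) − (-1)(6) = 9
  (-1)(4) − (-2)(3) = 2
  (-2)(3) − (-4)(4) = 10
  (-4)(-1) − (-3)(3) = 13
  (-3)(1) − (3)(-1) = 0
Sum = 51, so (signed) Area = 51/2 = 51/2, |Area| = 51/2.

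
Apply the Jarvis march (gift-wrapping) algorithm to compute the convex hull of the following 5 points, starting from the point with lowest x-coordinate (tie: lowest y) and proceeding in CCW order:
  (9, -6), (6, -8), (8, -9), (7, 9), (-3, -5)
Hull (CCW) = [(-3, -5), (8, -9), (9, -6), (7, 9)]

Jarvis march: at each step, from the current hull vertex p, select the next vertex q as the point such that every other point lies strictly to the left of (or on) the directed line p → q. (Equivalently: for every other point r, the cross product (q − p) × (r − p) ≥ 0.)
Starting point (lowest x, tie lowest y): (-3, -5). Wrap until returning to start. Resulting hull: (-3, -5), (8, -9), (9, -6), (7, 9).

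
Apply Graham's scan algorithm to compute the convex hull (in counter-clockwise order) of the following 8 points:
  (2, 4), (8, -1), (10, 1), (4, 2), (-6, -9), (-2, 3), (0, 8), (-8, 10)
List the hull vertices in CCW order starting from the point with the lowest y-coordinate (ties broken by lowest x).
Hull (CCW) = [(-6, -9), (8, -1), (10, 1), (0, 8), (-8, 10)]

Graham scan procedure:
  1. Find the pivot p₀ = point with lowest y (tie → lowest x): (-6, -9).
  2. Sort the remaining points by polar angle around p₀.
  3. Walk through sorted points, maintaining a stack; pop the top while the last three entries make a non-left turn (cross product ≤ 0).
  4. Final stack is the convex hull in CCW order: (-6, -9), (8, -1), (10, 1), (0, 8), (-8, 10).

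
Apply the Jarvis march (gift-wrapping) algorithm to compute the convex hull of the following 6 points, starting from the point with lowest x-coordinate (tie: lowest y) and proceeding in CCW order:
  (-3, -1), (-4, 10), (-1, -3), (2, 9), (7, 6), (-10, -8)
Hull (CCW) = [(-10, -8), (-1, -3), (7, 6), (2, 9), (-4, 10)]

Jarvis march: at each step, from the current hull vertex p, select the next vertex q as the point such that every other point lies strictly to the left of (or on) the directed line p → q. (Equivalently: for every other point r, the cross product (q − p) × (r − p) ≥ 0.)
Starting point (lowest x, tie lowest y): (-10, -8). Wrap until returning to start. Resulting hull: (-10, -8), (-1, -3), (7, 6), (2, 9), (-4, 10).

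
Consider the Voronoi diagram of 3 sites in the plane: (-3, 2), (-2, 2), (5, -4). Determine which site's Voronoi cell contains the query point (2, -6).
Nearest site = (5, -4)

The Voronoi cell of site s contains exactly those query points closer to s than to any other site. Compute squared distances from q = (2, -6) to each site:
  (5 − 2)² + (-4 − -6)² = 13
  (-2 − 2)² + (2 − -6)² = 80
  (-3 − 2)² + (2 − -6)² = 89
Minimum is attained by (5, -4), so q lies in its Voronoi cell.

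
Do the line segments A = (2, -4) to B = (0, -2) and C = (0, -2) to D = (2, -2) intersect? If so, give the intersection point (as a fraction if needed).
Yes; intersection at (0, -2) (t = 1 on AB, s = 0 on CD)

Parametrize AB as A + t(B − A) = (2 + -2 t, -4 + 2 t) and CD as C + s(D − C) = (0 + 2 s, -2 + 0 s). Solve the linear system for (t, s). Determinant = 4 ≠ 0, so a unique intersection of the containing lines exists. Solution: t = 1, s = 0 — both in [0, 1], so the segments cross. Intersection point: (0, -2).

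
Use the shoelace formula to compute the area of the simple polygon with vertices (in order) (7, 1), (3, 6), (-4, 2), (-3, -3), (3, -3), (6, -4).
Area = 145/2

Shoelace formula: Area = (1/2) |Σ_i (x_i · y_{i+1} − x_{i+1} · y_i)| (indices mod n). Compute each cross term:
  (7)(6) − (3)(1) = 39
  (3)(2) − (-4)(6) = 30
  (-4)(-3) − (-3)(2) = 18
  (-3)(-3) − (3)(-3) = 18
  (3)(-4) − (6)(-3) = 6
  (6)(1) − (7)(-4) = 34
Sum = 145, so (signed) Area = 145/2 = 145/2, |Area| = 145/2.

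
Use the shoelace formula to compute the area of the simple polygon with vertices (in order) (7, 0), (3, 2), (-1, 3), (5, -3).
Area = 17

Shoelace formula: Area = (1/2) |Σ_i (x_i · y_{i+1} − x_{i+1} · y_i)| (indices mod n). Compute each cross term:
  (7)(2) − (3)(0) = 14
  (3)(3) − (-1)(2) = 11
  (-1)(-3) − (5)(3) = -12
  (5)(0) − (7)(-3) = 21
Sum = 34, so (signed) Area = 34/2 = 17, |Area| = 17.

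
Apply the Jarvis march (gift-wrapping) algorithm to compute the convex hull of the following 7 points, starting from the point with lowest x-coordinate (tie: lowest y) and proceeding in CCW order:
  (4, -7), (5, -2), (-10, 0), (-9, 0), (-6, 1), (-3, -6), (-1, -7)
Hull (CCW) = [(-10, 0), (-3, -6), (-1, -7), (4, -7), (5, -2), (-6, 1)]

Jarvis march: at each step, from the current hull vertex p, select the next vertex q as the point such that every other point lies strictly to the left of (or on) the directed line p → q. (Equivalently: for every other point r, the cross product (q − p) × (r − p) ≥ 0.)
Starting point (lowest x, tie lowest y): (-10, 0). Wrap until returning to start. Resulting hull: (-10, 0), (-3, -6), (-1, -7), (4, -7), (5, -2), (-6, 1).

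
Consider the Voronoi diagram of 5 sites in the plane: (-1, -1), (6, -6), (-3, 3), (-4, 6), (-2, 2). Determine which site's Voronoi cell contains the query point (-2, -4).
Nearest site = (-1, -1)

The Voronoi cell of site s contains exactly those query points closer to s than to any other site. Compute squared distances from q = (-2, -4) to each site:
  (-1 − -2)² + (-1 − -4)² = 10
  (-2 − -2)² + (2 − -4)² = 36
  (-3 − -2)² + (3 − -4)² = 50
  (6 − -2)² + (-6 − -4)² = 68
  (-4 − -2)² + (6 − -4)² = 104
Minimum is attained by (-1, -1), so q lies in its Voronoi cell.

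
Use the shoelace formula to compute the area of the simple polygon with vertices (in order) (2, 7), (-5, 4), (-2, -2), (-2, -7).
Area = 71/2

Shoelace formula: Area = (1/2) |Σ_i (x_i · y_{i+1} − x_{i+1} · y_i)| (indices mod n). Compute each cross term:
  (2)(4) − (-5)(7) = 43
  (-5)(-2) − (-2)(4) = 18
  (-2)(-7) − (-2)(-2) = 10
  (-2)(7) − (2)(-7) = 0
Sum = 71, so (signed) Area = 71/2 = 71/2, |Area| = 71/2.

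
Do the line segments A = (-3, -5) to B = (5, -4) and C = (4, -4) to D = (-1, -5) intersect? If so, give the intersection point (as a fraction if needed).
Yes; intersection at (7/3, -13/3) (t = 2/3 on AB, s = 1/3 on CD)

Parametrize AB as A + t(B − A) = (-3 + 8 t, -5 + 1 t) and CD as C + s(D − C) = (4 + -5 s, -4 + -1 s). Solve the linear system for (t, s). Determinant = 3 ≠ 0, so a unique intersection of the containing lines exists. Solution: t = 2/3, s = 1/3 — both in [0, 1], so the segments cross. Intersection point: (7/3, -13/3).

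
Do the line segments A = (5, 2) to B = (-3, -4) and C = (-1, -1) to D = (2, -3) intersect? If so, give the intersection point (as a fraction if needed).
Yes; intersection at (1/17, -29/17) (t = 21/34 on AB, s = 6/17 on CD)

Parametrize AB as A + t(B − A) = (5 + -8 t, 2 + -6 t) and CD as C + s(D − C) = (-1 + 3 s, -1 + -2 s). Solve the linear system for (t, s). Determinant = -34 ≠ 0, so a unique intersection of the containing lines exists. Solution: t = 21/34, s = 6/17 — both in [0, 1], so the segments cross. Intersection point: (1/17, -29/17).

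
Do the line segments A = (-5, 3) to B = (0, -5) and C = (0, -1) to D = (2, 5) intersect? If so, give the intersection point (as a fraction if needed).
No (intersection of containing lines falls outside at least one segment)

Parametrize and solve: t = 19/23, s = -10/23. At least one of these is outside [0, 1], so the segments do not intersect.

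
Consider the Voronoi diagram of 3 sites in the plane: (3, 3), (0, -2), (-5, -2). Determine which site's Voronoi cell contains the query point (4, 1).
Nearest site = (3, 3)

The Voronoi cell of site s contains exactly those query points closer to s than to any other site. Compute squared distances from q = (4, 1) to each site:
  (3 − 4)² + (3 − 1)² = 5
  (0 − 4)² + (-2 − 1)² = 25
  (-5 − 4)² + (-2 − 1)² = 90
Minimum is attained by (3, 3), so q lies in its Voronoi cell.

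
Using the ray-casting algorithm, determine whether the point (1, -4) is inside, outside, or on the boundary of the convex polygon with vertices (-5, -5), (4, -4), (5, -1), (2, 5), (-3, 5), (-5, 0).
The point (1, -4) lies strictly inside the polygon

Cast a horizontal ray to the right from the query point and count how many polygon edges it crosses (each edge strictly once or zero times, handled with the usual half-open convention). 
Parity of crossings → odd ⇒ inside.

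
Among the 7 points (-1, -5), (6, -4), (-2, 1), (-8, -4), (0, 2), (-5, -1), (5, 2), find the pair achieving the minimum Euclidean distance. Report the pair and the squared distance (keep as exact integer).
Pair = ((-2, 1), (0, 2)); squared distance = 5

Compute all C(7, 2) = 21 pairwise squared distances (x_i − x_j)² + (y_i − y_j)². The minimum is 5, attained by the pair ((-2, 1), (0, 2)).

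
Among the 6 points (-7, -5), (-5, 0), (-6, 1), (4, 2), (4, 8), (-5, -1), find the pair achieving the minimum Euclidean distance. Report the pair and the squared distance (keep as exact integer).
Pair = ((-5, 0), (-5, -1)); squared distance = 1

Compute all C(6, 2) = 15 pairwise squared distances (x_i − x_j)² + (y_i − y_j)². The minimum is 1, attained by the pair ((-5, 0), (-5, -1)).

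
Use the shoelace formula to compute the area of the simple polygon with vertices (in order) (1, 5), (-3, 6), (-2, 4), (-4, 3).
Area = 4

Shoelace formula: Area = (1/2) |Σ_i (x_i · y_{i+1} − x_{i+1} · y_i)| (indices mod n). Compute each cross term:
  (1)(6) − (-3)(5) = 21
  (-3)(4) − (-2)(6) = 0
  (-2)(3) − (-4)(4) = 10
  (-4)(5) − (1)(3) = -23
Sum = 8, so (signed) Area = 8/2 = 4, |Area| = 4.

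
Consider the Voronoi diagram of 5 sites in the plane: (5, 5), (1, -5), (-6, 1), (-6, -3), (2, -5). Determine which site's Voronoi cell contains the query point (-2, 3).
Nearest site = (-6, 1)

The Voronoi cell of site s contains exactly those query points closer to s than to any other site. Compute squared distances from q = (-2, 3) to each site:
  (-6 − -2)² + (1 − 3)² = 20
  (-6 − -2)² + (-3 − 3)² = 52
  (5 − -2)² + (5 − 3)² = 53
  (1 − -2)² + (-5 − 3)² = 73
  (2 − -2)² + (-5 − 3)² = 80
Minimum is attained by (-6, 1), so q lies in its Voronoi cell.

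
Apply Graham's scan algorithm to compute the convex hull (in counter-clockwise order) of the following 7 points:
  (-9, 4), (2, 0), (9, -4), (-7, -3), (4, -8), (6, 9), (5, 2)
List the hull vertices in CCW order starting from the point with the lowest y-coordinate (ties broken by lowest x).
Hull (CCW) = [(4, -8), (9, -4), (6, 9), (-9, 4), (-7, -3)]

Graham scan procedure:
  1. Find the pivot p₀ = point with lowest y (tie → lowest x): (4, -8).
  2. Sort the remaining points by polar angle around p₀.
  3. Walk through sorted points, maintaining a stack; pop the top while the last three entries make a non-left turn (cross product ≤ 0).
  4. Final stack is the convex hull in CCW order: (4, -8), (9, -4), (6, 9), (-9, 4), (-7, -3).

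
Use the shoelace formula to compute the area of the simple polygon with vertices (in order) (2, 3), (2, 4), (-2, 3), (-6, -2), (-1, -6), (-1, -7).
Area = 42

Shoelace formula: Area = (1/2) |Σ_i (x_i · y_{i+1} − x_{i+1} · y_i)| (indices mod n). Compute each cross term:
  (2)(4) − (2)(3) = 2
  (2)(3) − (-2)(4) = 14
  (-2)(-2) − (-6)(3) = 22
  (-6)(-6) − (-1)(-2) = 34
  (-1)(-7) − (-1)(-6) = 1
  (-1)(3) − (2)(-7) = 11
Sum = 84, so (signed) Area = 84/2 = 42, |Area| = 42.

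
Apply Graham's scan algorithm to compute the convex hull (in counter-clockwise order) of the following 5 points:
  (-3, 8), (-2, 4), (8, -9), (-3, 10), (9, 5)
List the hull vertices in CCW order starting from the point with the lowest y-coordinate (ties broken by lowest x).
Hull (CCW) = [(8, -9), (9, 5), (-3, 10), (-3, 8), (-2, 4)]

Graham scan procedure:
  1. Find the pivot p₀ = point with lowest y (tie → lowest x): (8, -9).
  2. Sort the remaining points by polar angle around p₀.
  3. Walk through sorted points, maintaining a stack; pop the top while the last three entries make a non-left turn (cross product ≤ 0).
  4. Final stack is the convex hull in CCW order: (8, -9), (9, 5), (-3, 10), (-3, 8), (-2, 4).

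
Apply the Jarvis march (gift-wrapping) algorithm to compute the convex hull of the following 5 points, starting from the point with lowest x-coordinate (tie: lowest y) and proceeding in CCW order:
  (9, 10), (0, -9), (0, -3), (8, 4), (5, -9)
Hull (CCW) = [(0, -9), (5, -9), (8, 4), (9, 10), (0, -3)]

Jarvis march: at each step, from the current hull vertex p, select the next vertex q as the point such that every other point lies strictly to the left of (or on) the directed line p → q. (Equivalently: for every other point r, the cross product (q − p) × (r − p) ≥ 0.)
Starting point (lowest x, tie lowest y): (0, -9). Wrap until returning to start. Resulting hull: (0, -9), (5, -9), (8, 4), (9, 10), (0, -3).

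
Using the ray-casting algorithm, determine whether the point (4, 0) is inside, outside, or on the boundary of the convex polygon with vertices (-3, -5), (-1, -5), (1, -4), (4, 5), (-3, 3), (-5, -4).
The point (4, 0) lies strictly outside the polygon

Cast a horizontal ray to the right from the query point and count how many polygon edges it crosses (each edge strictly once or zero times, handled with the usual half-open convention). 
Parity of crossings → even ⇒ outside.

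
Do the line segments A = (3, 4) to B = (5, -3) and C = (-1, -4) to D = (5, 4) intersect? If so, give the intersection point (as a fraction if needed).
Yes; intersection at (103/29, 60/29) (t = 8/29 on AB, s = 22/29 on CD)

Parametrize AB as A + t(B − A) = (3 + 2 t, 4 + -7 t) and CD as C + s(D − C) = (-1 + 6 s, -4 + 8 s). Solve the linear system for (t, s). Determinant = -58 ≠ 0, so a unique intersection of the containing lines exists. Solution: t = 8/29, s = 22/29 — both in [0, 1], so the segments cross. Intersection point: (103/29, 60/29).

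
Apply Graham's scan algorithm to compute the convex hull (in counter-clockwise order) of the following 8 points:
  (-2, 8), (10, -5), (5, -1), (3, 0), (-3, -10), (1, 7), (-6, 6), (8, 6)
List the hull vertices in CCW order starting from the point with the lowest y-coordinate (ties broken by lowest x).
Hull (CCW) = [(-3, -10), (10, -5), (8, 6), (-2, 8), (-6, 6)]

Graham scan procedure:
  1. Find the pivot p₀ = point with lowest y (tie → lowest x): (-3, -10).
  2. Sort the remaining points by polar angle around p₀.
  3. Walk through sorted points, maintaining a stack; pop the top while the last three entries make a non-left turn (cross product ≤ 0).
  4. Final stack is the convex hull in CCW order: (-3, -10), (10, -5), (8, 6), (-2, 8), (-6, 6).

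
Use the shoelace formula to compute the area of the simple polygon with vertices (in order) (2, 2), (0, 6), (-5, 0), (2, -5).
Area = 81/2

Shoelace formula: Area = (1/2) |Σ_i (x_i · y_{i+1} − x_{i+1} · y_i)| (indices mod n). Compute each cross term:
  (2)(6) − (0)(2) = 12
  (0)(0) − (-5)(6) = 30
  (-5)(-5) − (2)(0) = 25
  (2)(2) − (2)(-5) = 14
Sum = 81, so (signed) Area = 81/2 = 81/2, |Area| = 81/2.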